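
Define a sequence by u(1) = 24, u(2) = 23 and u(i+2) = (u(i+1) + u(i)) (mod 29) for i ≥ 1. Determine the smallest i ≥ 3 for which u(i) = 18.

Listing terms: u(1) = 24, u(2) = 23, u(3) = 18, u(4) = 12, u(5) = 1, u(6) = 13, u(7) = 14, u(8) = 27, u(9) = 12, u(10) = 10, u(11) = 22, u(12) = 3, u(13) = 25, u(14) = 28, u(15) = 24, u(16) = 23.
The sequence repeats with period 14.
The value 18 first appears (with i ≥ 3) at u(3).

3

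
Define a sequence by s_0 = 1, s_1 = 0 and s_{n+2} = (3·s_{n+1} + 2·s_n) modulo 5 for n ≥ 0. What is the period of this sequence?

24

s_0 = 1,  s_1 = 0,  s_2 = 2,  s_3 = 1,  s_4 = 2,  s_5 = 3,  s_6 = 3,  s_7 = 0,  s_8 = 1,  s_9 = 3,  s_{10} = 1,  s_{11} = 4,  s_{12} = 4,  s_{13} = 0,  s_{14} = 3,  s_{15} = 4,  s_{16} = 3,  s_{17} = 2,  s_{18} = 2,  s_{19} = 0,  s_{20} = 4,  s_{21} = 2,  s_{22} = 4,  s_{23} = 1,  s_{24} = 1,  s_{25} = 0.
The sequence repeats with period 24.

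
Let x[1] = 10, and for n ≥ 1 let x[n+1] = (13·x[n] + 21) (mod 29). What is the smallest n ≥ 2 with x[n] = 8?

11

We have x[1] = 10, x[2] = 6, x[3] = 12, x[4] = 3, x[5] = 2, x[6] = 18, x[7] = 23, x[8] = 1, x[9] = 5, x[10] = 28, x[11] = 8, x[12] = 9, x[13] = 22, x[14] = 17, x[15] = 10.
The sequence repeats with period 14.
The value 8 first appears (with n ≥ 2) at x[11].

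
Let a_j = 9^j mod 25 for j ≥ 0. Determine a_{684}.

11

Listing terms: a_0 = 1, a_1 = 9, a_2 = 6, a_3 = 4, a_4 = 11, a_5 = 24, a_6 = 16, a_7 = 19, a_8 = 21, a_9 = 14, a_{10} = 1.
The sequence repeats with period 10.
So a_{684} = a_{0 + ((684-0) mod 10)} = a_4 = 11.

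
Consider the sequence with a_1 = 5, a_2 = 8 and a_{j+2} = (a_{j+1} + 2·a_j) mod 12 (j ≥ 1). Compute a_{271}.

2

Computing terms: a_1 = 5,  a_2 = 8,  a_3 = 6,  a_4 = 10,  a_5 = 10,  a_6 = 6,  a_7 = 2,  a_8 = 2,  a_9 = 6,  a_{10} = 10.
Since (a_9, a_{10}) = (a_3, a_4) = (6, 10) (two consecutive terms determine the rest), the sequence is eventually periodic: after a pre-period of length 2 it cycles with period 6.
For j ≥ 3, a_j depends only on (j - 3) mod 6. (271 - 3) mod 6 = 4, so a_{271} = a_7 = 2.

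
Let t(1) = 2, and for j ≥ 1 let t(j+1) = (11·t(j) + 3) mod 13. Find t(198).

Computing terms: t(1) = 2; t(2) = 12; t(3) = 5; t(4) = 6; t(5) = 4; t(6) = 8; t(7) = 0; t(8) = 3; t(9) = 10; t(10) = 9; t(11) = 11; t(12) = 7; t(13) = 2.
The sequence repeats with period 12.
So t(198) = t(1 + ((198-1) mod 12)) = t(6) = 8.

8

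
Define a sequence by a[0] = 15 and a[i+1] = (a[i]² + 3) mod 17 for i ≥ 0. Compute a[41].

7

We have a[0] = 15, a[1] = 7, a[2] = 1, a[3] = 4, a[4] = 2, a[5] = 7.
Since a[5] = a[1] = 7, the sequence is eventually periodic: after a pre-period of length 1 it cycles with period 4.
For i ≥ 1, a[i] depends only on (i - 1) mod 4. (41 - 1) mod 4 = 0, so a[41] = a[1] = 7.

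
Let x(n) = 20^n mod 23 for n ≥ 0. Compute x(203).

10

Listing terms: x(0) = 1,  x(1) = 20,  x(2) = 9,  x(3) = 19,  x(4) = 12,  x(5) = 10,  x(6) = 16,  x(7) = 21,  x(8) = 6,  x(9) = 5,  x(10) = 8,  x(11) = 22,  x(12) = 3,  x(13) = 14,  x(14) = 4,  x(15) = 11,  x(16) = 13,  x(17) = 7,  x(18) = 2,  x(19) = 17,  x(20) = 18,  x(21) = 15,  x(22) = 1.
The sequence repeats with period 22.
So x(203) = x(0 + ((203-0) mod 22)) = x(5) = 10.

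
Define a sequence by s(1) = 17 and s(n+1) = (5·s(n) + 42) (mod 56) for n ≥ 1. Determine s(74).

Listing terms: s(1) = 17,  s(2) = 15,  s(3) = 5,  s(4) = 11,  s(5) = 41,  s(6) = 23,  s(7) = 45,  s(8) = 43,  s(9) = 33,  s(10) = 39,  s(11) = 13,  s(12) = 51,  s(13) = 17.
Since s(13) = s(1) = 17, the sequence is periodic with period 12.
(74 - 1) mod 12 = 1, so s(74) = s(2) = 15.

15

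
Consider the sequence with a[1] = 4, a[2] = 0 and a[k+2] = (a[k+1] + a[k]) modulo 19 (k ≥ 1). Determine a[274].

a[1] = 4,  a[2] = 0,  a[3] = 4,  a[4] = 4,  a[5] = 8,  a[6] = 12,  a[7] = 1,  a[8] = 13,  a[9] = 14,  a[10] = 8,  a[11] = 3,  a[12] = 11,  a[13] = 14,  a[14] = 6,  a[15] = 1,  a[16] = 7,  a[17] = 8,  a[18] = 15,  a[19] = 4,  a[20] = 0.
Since (a[19], a[20]) = (a[1], a[2]) = (4, 0) (two consecutive terms determine the rest), the sequence is periodic with period 18.
So a[274] = a[1 + ((274-1) mod 18)] = a[4] = 4.

4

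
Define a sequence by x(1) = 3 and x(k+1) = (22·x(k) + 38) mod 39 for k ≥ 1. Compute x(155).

26

Computing terms: x(1) = 3, x(2) = 26, x(3) = 25, x(4) = 3.
Since x(4) = x(1) = 3, the sequence is periodic with period 3.
(155 - 1) mod 3 = 1, so x(155) = x(2) = 26.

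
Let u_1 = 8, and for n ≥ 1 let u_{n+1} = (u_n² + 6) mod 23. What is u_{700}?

18

Computing terms: u_1 = 8,  u_2 = 1,  u_3 = 7,  u_4 = 9,  u_5 = 18,  u_6 = 8.
Since u_6 = u_1 = 8, the sequence is periodic with period 5.
So u_{700} = u_{1 + ((700-1) mod 5)} = u_5 = 18.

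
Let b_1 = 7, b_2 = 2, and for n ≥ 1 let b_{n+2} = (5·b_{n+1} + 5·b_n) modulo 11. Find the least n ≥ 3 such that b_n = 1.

3

b_1 = 7, b_2 = 2, b_3 = 1, b_4 = 4, b_5 = 3, b_6 = 2, b_7 = 3, b_8 = 3, b_9 = 8, b_{10} = 0, b_{11} = 7, b_{12} = 2.
The sequence repeats with period 10.
The value 1 first appears (with n ≥ 3) at b_3.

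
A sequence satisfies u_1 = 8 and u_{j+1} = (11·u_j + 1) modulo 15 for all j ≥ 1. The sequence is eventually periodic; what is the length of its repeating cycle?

5

u_1 = 8; u_2 = 14; u_3 = 5; u_4 = 11; u_5 = 2; u_6 = 8.
The sequence repeats with period 5.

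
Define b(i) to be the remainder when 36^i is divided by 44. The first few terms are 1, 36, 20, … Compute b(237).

20

We have b(0) = 1, b(1) = 36, b(2) = 20, b(3) = 16, b(4) = 4, b(5) = 12, b(6) = 36.
Since b(6) = b(1) = 36, the sequence is eventually periodic: after a pre-period of length 1 it cycles with period 5.
For i ≥ 1, b(i) depends only on (i - 1) mod 5. (237 - 1) mod 5 = 1, so b(237) = b(2) = 20.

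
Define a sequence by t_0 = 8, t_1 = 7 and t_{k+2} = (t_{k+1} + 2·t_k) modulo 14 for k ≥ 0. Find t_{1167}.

We have t_0 = 8; t_1 = 7; t_2 = 9; t_3 = 9; t_4 = 13; t_5 = 3; t_6 = 1; t_7 = 7; t_8 = 9.
Since (t_7, t_8) = (t_1, t_2) = (7, 9) (two consecutive terms determine the rest), the sequence is eventually periodic: after a pre-period of length 1 it cycles with period 6.
For k ≥ 1, t_k depends only on (k - 1) mod 6. (1167 - 1) mod 6 = 2, so t_{1167} = t_3 = 9.

9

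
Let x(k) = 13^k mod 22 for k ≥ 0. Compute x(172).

x(0) = 1, x(1) = 13, x(2) = 15, x(3) = 19, x(4) = 5, x(5) = 21, x(6) = 9, x(7) = 7, x(8) = 3, x(9) = 17, x(10) = 1.
Since x(10) = x(0) = 1, the sequence is periodic with period 10.
So x(172) = x(0 + ((172-0) mod 10)) = x(2) = 15.

15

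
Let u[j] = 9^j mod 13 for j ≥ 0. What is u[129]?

1

Computing terms: u[0] = 1, u[1] = 9, u[2] = 3, u[3] = 1.
Since u[3] = u[0] = 1, the sequence is periodic with period 3.
So u[129] = u[0 + ((129-0) mod 3)] = u[0] = 1.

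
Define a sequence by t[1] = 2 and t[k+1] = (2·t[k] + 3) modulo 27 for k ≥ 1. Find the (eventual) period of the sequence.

We have t[1] = 2, t[2] = 7, t[3] = 17, t[4] = 10, t[5] = 23, t[6] = 22, t[7] = 20, t[8] = 16, t[9] = 8, t[10] = 19, t[11] = 14, t[12] = 4, t[13] = 11, t[14] = 25, t[15] = 26, t[16] = 1, t[17] = 5, t[18] = 13, t[19] = 2.
The sequence repeats with period 18.

18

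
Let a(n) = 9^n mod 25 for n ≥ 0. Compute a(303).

4

Listing terms: a(0) = 1,  a(1) = 9,  a(2) = 6,  a(3) = 4,  a(4) = 11,  a(5) = 24,  a(6) = 16,  a(7) = 19,  a(8) = 21,  a(9) = 14,  a(10) = 1.
The sequence repeats with period 10.
So a(303) = a(0 + ((303-0) mod 10)) = a(3) = 4.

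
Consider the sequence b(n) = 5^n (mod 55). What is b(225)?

Listing terms: b(1) = 5, b(2) = 25, b(3) = 15, b(4) = 20, b(5) = 45, b(6) = 5.
The sequence repeats with period 5.
(225 - 1) mod 5 = 4, so b(225) = b(5) = 45.

45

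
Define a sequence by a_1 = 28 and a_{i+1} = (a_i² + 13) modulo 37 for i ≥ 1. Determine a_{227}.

Listing terms: a_1 = 28, a_2 = 20, a_3 = 6, a_4 = 12, a_5 = 9, a_6 = 20.
Since a_6 = a_2 = 20, the sequence is eventually periodic: after a pre-period of length 1 it cycles with period 4.
For i ≥ 2, a_i depends only on (i - 2) mod 4. (227 - 2) mod 4 = 1, so a_{227} = a_3 = 6.

6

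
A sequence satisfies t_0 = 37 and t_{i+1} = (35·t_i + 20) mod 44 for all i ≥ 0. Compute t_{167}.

27

Listing terms: t_0 = 37,  t_1 = 39,  t_2 = 21,  t_3 = 7,  t_4 = 1,  t_5 = 11,  t_6 = 9,  t_7 = 27,  t_8 = 41,  t_9 = 3,  t_{10} = 37.
Since t_{10} = t_0 = 37, the sequence is periodic with period 10.
(167 - 0) mod 10 = 7, so t_{167} = t_7 = 27.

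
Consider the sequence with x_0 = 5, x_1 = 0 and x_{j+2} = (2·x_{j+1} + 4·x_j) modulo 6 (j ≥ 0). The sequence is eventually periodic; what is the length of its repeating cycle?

8

Listing terms: x_0 = 5, x_1 = 0, x_2 = 2, x_3 = 4, x_4 = 4, x_5 = 0, x_6 = 4, x_7 = 2, x_8 = 2, x_9 = 0, x_{10} = 2.
Since (x_9, x_{10}) = (x_1, x_2) = (0, 2) (two consecutive terms determine the rest), the sequence is eventually periodic: after a pre-period of length 1 it cycles with period 8.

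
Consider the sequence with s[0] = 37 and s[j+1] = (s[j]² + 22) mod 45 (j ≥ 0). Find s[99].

26

Computing terms: s[0] = 37; s[1] = 41; s[2] = 38; s[3] = 26; s[4] = 23; s[5] = 11; s[6] = 8; s[7] = 41.
Since s[7] = s[1] = 41, the sequence is eventually periodic: after a pre-period of length 1 it cycles with period 6.
For j ≥ 1, s[j] depends only on (j - 1) mod 6. (99 - 1) mod 6 = 2, so s[99] = s[3] = 26.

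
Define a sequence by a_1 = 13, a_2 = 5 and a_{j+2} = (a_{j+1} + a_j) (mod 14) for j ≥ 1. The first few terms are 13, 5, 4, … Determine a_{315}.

10

We have a_1 = 13,  a_2 = 5,  a_3 = 4,  a_4 = 9,  a_5 = 13,  a_6 = 8,  a_7 = 7,  a_8 = 1,  a_9 = 8,  a_{10} = 9,  a_{11} = 3,  a_{12} = 12,  a_{13} = 1,  a_{14} = 13,  a_{15} = 0,  a_{16} = 13,  a_{17} = 13,  a_{18} = 12,  a_{19} = 11,  a_{20} = 9,  a_{21} = 6,  a_{22} = 1,  a_{23} = 7,  a_{24} = 8,  a_{25} = 1,  a_{26} = 9,  a_{27} = 10,  a_{28} = 5,  a_{29} = 1,  a_{30} = 6,  a_{31} = 7,  a_{32} = 13,  a_{33} = 6,  a_{34} = 5,  a_{35} = 11,  a_{36} = 2,  a_{37} = 13,  a_{38} = 1,  a_{39} = 0,  a_{40} = 1,  a_{41} = 1,  a_{42} = 2,  a_{43} = 3,  a_{44} = 5,  a_{45} = 8,  a_{46} = 13,  a_{47} = 7,  a_{48} = 6,  a_{49} = 13,  a_{50} = 5.
The sequence repeats with period 48.
(315 - 1) mod 48 = 26, so a_{315} = a_{27} = 10.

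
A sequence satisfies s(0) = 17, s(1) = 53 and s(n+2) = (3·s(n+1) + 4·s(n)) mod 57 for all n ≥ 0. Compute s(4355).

29

Computing terms: s(0) = 17; s(1) = 53; s(2) = 56; s(3) = 38; s(4) = 53; s(5) = 26; s(6) = 5; s(7) = 5; s(8) = 35; s(9) = 11; s(10) = 2; s(11) = 50; s(12) = 44; s(13) = 47; s(14) = 32; s(15) = 56; s(16) = 11; s(17) = 29; s(18) = 17; s(19) = 53.
The sequence repeats with period 18.
So s(4355) = s(0 + ((4355-0) mod 18)) = s(17) = 29.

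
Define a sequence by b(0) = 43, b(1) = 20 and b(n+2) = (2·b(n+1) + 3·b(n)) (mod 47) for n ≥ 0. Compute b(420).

41

Computing terms: b(0) = 43; b(1) = 20; b(2) = 28; b(3) = 22; b(4) = 34; b(5) = 40; b(6) = 41; b(7) = 14; b(8) = 10; b(9) = 15; b(10) = 13; b(11) = 24; b(12) = 40; b(13) = 11; b(14) = 1; b(15) = 35; b(16) = 26; b(17) = 16; b(18) = 16; b(19) = 33; b(20) = 20; b(21) = 45; b(22) = 9; b(23) = 12; b(24) = 4; b(25) = 44; b(26) = 6; b(27) = 3; b(28) = 24; b(29) = 10; b(30) = 45; b(31) = 26; b(32) = 46; b(33) = 29; b(34) = 8; b(35) = 9; b(36) = 42; b(37) = 17; b(38) = 19; b(39) = 42; b(40) = 0; b(41) = 32; b(42) = 17; b(43) = 36; b(44) = 29; b(45) = 25; b(46) = 43; b(47) = 20.
Since (b(46), b(47)) = (b(0), b(1)) = (43, 20) (two consecutive terms determine the rest), the sequence is periodic with period 46.
So b(420) = b(0 + ((420-0) mod 46)) = b(6) = 41.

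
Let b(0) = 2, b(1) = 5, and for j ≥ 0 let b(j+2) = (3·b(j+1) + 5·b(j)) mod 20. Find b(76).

We have b(0) = 2,  b(1) = 5,  b(2) = 5,  b(3) = 0,  b(4) = 5,  b(5) = 15,  b(6) = 10,  b(7) = 5,  b(8) = 5.
Since (b(7), b(8)) = (b(1), b(2)) = (5, 5) (two consecutive terms determine the rest), the sequence is eventually periodic: after a pre-period of length 1 it cycles with period 6.
For j ≥ 1, b(j) depends only on (j - 1) mod 6. (76 - 1) mod 6 = 3, so b(76) = b(4) = 5.

5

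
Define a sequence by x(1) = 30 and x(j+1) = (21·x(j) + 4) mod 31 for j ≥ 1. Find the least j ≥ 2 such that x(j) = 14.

x(1) = 30; x(2) = 14; x(3) = 19; x(4) = 0; x(5) = 4; x(6) = 26; x(7) = 23; x(8) = 22; x(9) = 1; x(10) = 25; x(11) = 2; x(12) = 15; x(13) = 9; x(14) = 7; x(15) = 27; x(16) = 13; x(17) = 29; x(18) = 24; x(19) = 12; x(20) = 8; x(21) = 17; x(22) = 20; x(23) = 21; x(24) = 11; x(25) = 18; x(26) = 10; x(27) = 28; x(28) = 3; x(29) = 5; x(30) = 16; x(31) = 30.
The sequence repeats with period 30.
The value 14 first appears (with j ≥ 2) at x(2).

2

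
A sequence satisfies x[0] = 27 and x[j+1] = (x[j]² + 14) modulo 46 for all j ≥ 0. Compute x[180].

We have x[0] = 27,  x[1] = 7,  x[2] = 17,  x[3] = 27.
Since x[3] = x[0] = 27, the sequence is periodic with period 3.
(180 - 0) mod 3 = 0, so x[180] = x[0] = 27.

27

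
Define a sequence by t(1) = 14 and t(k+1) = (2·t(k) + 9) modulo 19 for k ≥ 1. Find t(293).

t(1) = 14, t(2) = 18, t(3) = 7, t(4) = 4, t(5) = 17, t(6) = 5, t(7) = 0, t(8) = 9, t(9) = 8, t(10) = 6, t(11) = 2, t(12) = 13, t(13) = 16, t(14) = 3, t(15) = 15, t(16) = 1, t(17) = 11, t(18) = 12, t(19) = 14.
Since t(19) = t(1) = 14, the sequence is periodic with period 18.
(293 - 1) mod 18 = 4, so t(293) = t(5) = 17.

17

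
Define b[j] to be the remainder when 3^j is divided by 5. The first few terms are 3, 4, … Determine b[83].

Listing terms: b[1] = 3,  b[2] = 4,  b[3] = 2,  b[4] = 1,  b[5] = 3.
Since b[5] = b[1] = 3, the sequence is periodic with period 4.
So b[83] = b[1 + ((83-1) mod 4)] = b[3] = 2.

2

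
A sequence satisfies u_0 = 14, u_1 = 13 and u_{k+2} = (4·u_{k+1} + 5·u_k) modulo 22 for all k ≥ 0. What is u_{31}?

Computing terms: u_0 = 14, u_1 = 13, u_2 = 12, u_3 = 3, u_4 = 6, u_5 = 17, u_6 = 10, u_7 = 15, u_8 = 0, u_9 = 9, u_{10} = 14, u_{11} = 13.
The sequence repeats with period 10.
(31 - 0) mod 10 = 1, so u_{31} = u_1 = 13.

13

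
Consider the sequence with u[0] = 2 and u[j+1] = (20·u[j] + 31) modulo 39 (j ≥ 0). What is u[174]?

5

u[0] = 2,  u[1] = 32,  u[2] = 8,  u[3] = 35,  u[4] = 29,  u[5] = 26,  u[6] = 5,  u[7] = 14,  u[8] = 38,  u[9] = 11,  u[10] = 17,  u[11] = 20,  u[12] = 2.
The sequence repeats with period 12.
(174 - 0) mod 12 = 6, so u[174] = u[6] = 5.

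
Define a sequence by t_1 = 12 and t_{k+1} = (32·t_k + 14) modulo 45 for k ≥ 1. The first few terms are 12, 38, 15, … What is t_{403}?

Listing terms: t_1 = 12; t_2 = 38; t_3 = 15; t_4 = 44; t_5 = 27; t_6 = 23; t_7 = 30; t_8 = 29; t_9 = 42; t_{10} = 8; t_{11} = 0; t_{12} = 14; t_{13} = 12.
The sequence repeats with period 12.
(403 - 1) mod 12 = 6, so t_{403} = t_7 = 30.

30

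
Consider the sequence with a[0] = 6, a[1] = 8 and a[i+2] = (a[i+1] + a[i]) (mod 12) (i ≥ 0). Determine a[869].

10

Listing terms: a[0] = 6,  a[1] = 8,  a[2] = 2,  a[3] = 10,  a[4] = 0,  a[5] = 10,  a[6] = 10,  a[7] = 8,  a[8] = 6,  a[9] = 2,  a[10] = 8,  a[11] = 10,  a[12] = 6,  a[13] = 4,  a[14] = 10,  a[15] = 2,  a[16] = 0,  a[17] = 2,  a[18] = 2,  a[19] = 4,  a[20] = 6,  a[21] = 10,  a[22] = 4,  a[23] = 2,  a[24] = 6,  a[25] = 8.
The sequence repeats with period 24.
So a[869] = a[0 + ((869-0) mod 24)] = a[5] = 10.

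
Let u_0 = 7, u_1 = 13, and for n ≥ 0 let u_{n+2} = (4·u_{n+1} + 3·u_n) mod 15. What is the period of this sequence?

24

u_0 = 7,  u_1 = 13,  u_2 = 13,  u_3 = 1,  u_4 = 13,  u_5 = 10,  u_6 = 4,  u_7 = 1,  u_8 = 1,  u_9 = 7,  u_{10} = 1,  u_{11} = 10,  u_{12} = 13,  u_{13} = 7,  u_{14} = 7,  u_{15} = 4,  u_{16} = 7,  u_{17} = 10,  u_{18} = 1,  u_{19} = 4,  u_{20} = 4,  u_{21} = 13,  u_{22} = 4,  u_{23} = 10,  u_{24} = 7,  u_{25} = 13.
The sequence repeats with period 24.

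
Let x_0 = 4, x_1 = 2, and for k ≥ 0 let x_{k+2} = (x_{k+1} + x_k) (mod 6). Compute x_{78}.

Listing terms: x_0 = 4,  x_1 = 2,  x_2 = 0,  x_3 = 2,  x_4 = 2,  x_5 = 4,  x_6 = 0,  x_7 = 4,  x_8 = 4,  x_9 = 2.
Since (x_8, x_9) = (x_0, x_1) = (4, 2) (two consecutive terms determine the rest), the sequence is periodic with period 8.
(78 - 0) mod 8 = 6, so x_{78} = x_6 = 0.

0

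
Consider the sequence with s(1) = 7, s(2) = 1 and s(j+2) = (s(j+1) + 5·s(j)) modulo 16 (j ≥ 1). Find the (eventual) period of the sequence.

24

We have s(1) = 7, s(2) = 1, s(3) = 4, s(4) = 9, s(5) = 13, s(6) = 10, s(7) = 11, s(8) = 13, s(9) = 4, s(10) = 5, s(11) = 9, s(12) = 2, s(13) = 15, s(14) = 9, s(15) = 4, s(16) = 1, s(17) = 5, s(18) = 10, s(19) = 3, s(20) = 5, s(21) = 4, s(22) = 13, s(23) = 1, s(24) = 2, s(25) = 7, s(26) = 1.
The sequence repeats with period 24.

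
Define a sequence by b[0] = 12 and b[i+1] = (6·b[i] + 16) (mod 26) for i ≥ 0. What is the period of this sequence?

12

We have b[0] = 12,  b[1] = 10,  b[2] = 24,  b[3] = 4,  b[4] = 14,  b[5] = 22,  b[6] = 18,  b[7] = 20,  b[8] = 6,  b[9] = 0,  b[10] = 16,  b[11] = 8,  b[12] = 12.
Since b[12] = b[0] = 12, the sequence is periodic with period 12.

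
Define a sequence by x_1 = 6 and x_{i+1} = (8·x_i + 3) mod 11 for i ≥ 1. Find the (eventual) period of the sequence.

We have x_1 = 6,  x_2 = 7,  x_3 = 4,  x_4 = 2,  x_5 = 8,  x_6 = 1,  x_7 = 0,  x_8 = 3,  x_9 = 5,  x_{10} = 10,  x_{11} = 6.
The sequence repeats with period 10.

10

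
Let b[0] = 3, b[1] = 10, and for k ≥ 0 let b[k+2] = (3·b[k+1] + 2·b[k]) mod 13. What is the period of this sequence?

b[0] = 3,  b[1] = 10,  b[2] = 10,  b[3] = 11,  b[4] = 1,  b[5] = 12,  b[6] = 12,  b[7] = 8,  b[8] = 9,  b[9] = 4,  b[10] = 4,  b[11] = 7,  b[12] = 3,  b[13] = 10.
The sequence repeats with period 12.

12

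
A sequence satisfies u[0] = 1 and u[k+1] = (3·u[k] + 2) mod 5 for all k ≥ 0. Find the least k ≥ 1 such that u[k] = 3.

3

Computing terms: u[0] = 1; u[1] = 0; u[2] = 2; u[3] = 3; u[4] = 1.
The sequence repeats with period 4.
The value 3 first appears (with k ≥ 1) at u[3].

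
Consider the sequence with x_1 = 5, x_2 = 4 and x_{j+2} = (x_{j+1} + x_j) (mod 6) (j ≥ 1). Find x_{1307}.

We have x_1 = 5; x_2 = 4; x_3 = 3; x_4 = 1; x_5 = 4; x_6 = 5; x_7 = 3; x_8 = 2; x_9 = 5; x_{10} = 1; x_{11} = 0; x_{12} = 1; x_{13} = 1; x_{14} = 2; x_{15} = 3; x_{16} = 5; x_{17} = 2; x_{18} = 1; x_{19} = 3; x_{20} = 4; x_{21} = 1; x_{22} = 5; x_{23} = 0; x_{24} = 5; x_{25} = 5; x_{26} = 4.
The sequence repeats with period 24.
So x_{1307} = x_{1 + ((1307-1) mod 24)} = x_{11} = 0.

0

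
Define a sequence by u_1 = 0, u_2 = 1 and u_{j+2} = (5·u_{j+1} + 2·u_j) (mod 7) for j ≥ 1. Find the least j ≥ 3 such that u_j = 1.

u_1 = 0; u_2 = 1; u_3 = 5; u_4 = 6; u_5 = 5; u_6 = 2; u_7 = 6; u_8 = 6; u_9 = 0; u_{10} = 5; u_{11} = 4; u_{12} = 2; u_{13} = 4; u_{14} = 3; u_{15} = 2; u_{16} = 2; u_{17} = 0; u_{18} = 4; u_{19} = 6; u_{20} = 3; u_{21} = 6; u_{22} = 1; u_{23} = 3; u_{24} = 3; u_{25} = 0; u_{26} = 6; u_{27} = 2; u_{28} = 1; u_{29} = 2; u_{30} = 5; u_{31} = 1; u_{32} = 1; u_{33} = 0; u_{34} = 2; u_{35} = 3; u_{36} = 5; u_{37} = 3; u_{38} = 4; u_{39} = 5; u_{40} = 5; u_{41} = 0; u_{42} = 3; u_{43} = 1; u_{44} = 4; u_{45} = 1; u_{46} = 6; u_{47} = 4; u_{48} = 4; u_{49} = 0; u_{50} = 1.
The sequence repeats with period 48.
The value 1 first appears (with j ≥ 3) at u_{22}.

22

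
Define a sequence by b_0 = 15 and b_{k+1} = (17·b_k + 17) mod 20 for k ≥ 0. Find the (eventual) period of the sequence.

Computing terms: b_0 = 15; b_1 = 12; b_2 = 1; b_3 = 14; b_4 = 15.
Since b_4 = b_0 = 15, the sequence is periodic with period 4.

4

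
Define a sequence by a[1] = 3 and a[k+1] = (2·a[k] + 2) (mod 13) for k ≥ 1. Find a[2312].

1

a[1] = 3, a[2] = 8, a[3] = 5, a[4] = 12, a[5] = 0, a[6] = 2, a[7] = 6, a[8] = 1, a[9] = 4, a[10] = 10, a[11] = 9, a[12] = 7, a[13] = 3.
The sequence repeats with period 12.
(2312 - 1) mod 12 = 7, so a[2312] = a[8] = 1.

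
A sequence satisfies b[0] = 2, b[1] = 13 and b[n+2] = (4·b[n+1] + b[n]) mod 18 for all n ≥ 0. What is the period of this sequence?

Listing terms: b[0] = 2; b[1] = 13; b[2] = 0; b[3] = 13; b[4] = 16; b[5] = 5; b[6] = 0; b[7] = 5; b[8] = 2; b[9] = 13.
The sequence repeats with period 8.

8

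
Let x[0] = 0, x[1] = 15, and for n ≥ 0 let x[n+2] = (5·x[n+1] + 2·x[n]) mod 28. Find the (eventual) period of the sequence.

Computing terms: x[0] = 0,  x[1] = 15,  x[2] = 19,  x[3] = 13,  x[4] = 19,  x[5] = 9,  x[6] = 27,  x[7] = 13,  x[8] = 7,  x[9] = 5,  x[10] = 11,  x[11] = 9,  x[12] = 11,  x[13] = 17,  x[14] = 23,  x[15] = 9,  x[16] = 7,  x[17] = 25,  x[18] = 27,  x[19] = 17,  x[20] = 27,  x[21] = 1,  x[22] = 3,  x[23] = 17,  x[24] = 7,  x[25] = 13,  x[26] = 23,  x[27] = 1,  x[28] = 23,  x[29] = 5,  x[30] = 15,  x[31] = 1,  x[32] = 7,  x[33] = 9,  x[34] = 3,  x[35] = 5,  x[36] = 3,  x[37] = 25,  x[38] = 19,  x[39] = 5,  x[40] = 7,  x[41] = 17,  x[42] = 15,  x[43] = 25,  x[44] = 15,  x[45] = 13,  x[46] = 11,  x[47] = 25,  x[48] = 7,  x[49] = 1,  x[50] = 19,  x[51] = 13.
Since (x[50], x[51]) = (x[2], x[3]) = (19, 13) (two consecutive terms determine the rest), the sequence is eventually periodic: after a pre-period of length 2 it cycles with period 48.

48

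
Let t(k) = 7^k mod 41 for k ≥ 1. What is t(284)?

We have t(1) = 7,  t(2) = 8,  t(3) = 15,  t(4) = 23,  t(5) = 38,  t(6) = 20,  t(7) = 17,  t(8) = 37,  t(9) = 13,  t(10) = 9,  t(11) = 22,  t(12) = 31,  t(13) = 12,  t(14) = 2,  t(15) = 14,  t(16) = 16,  t(17) = 30,  t(18) = 5,  t(19) = 35,  t(20) = 40,  t(21) = 34,  t(22) = 33,  t(23) = 26,  t(24) = 18,  t(25) = 3,  t(26) = 21,  t(27) = 24,  t(28) = 4,  t(29) = 28,  t(30) = 32,  t(31) = 19,  t(32) = 10,  t(33) = 29,  t(34) = 39,  t(35) = 27,  t(36) = 25,  t(37) = 11,  t(38) = 36,  t(39) = 6,  t(40) = 1,  t(41) = 7.
The sequence repeats with period 40.
(284 - 1) mod 40 = 3, so t(284) = t(4) = 23.

23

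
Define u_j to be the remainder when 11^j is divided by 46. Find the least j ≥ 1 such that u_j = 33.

We have u_0 = 1,  u_1 = 11,  u_2 = 29,  u_3 = 43,  u_4 = 13,  u_5 = 5,  u_6 = 9,  u_7 = 7,  u_8 = 31,  u_9 = 19,  u_{10} = 25,  u_{11} = 45,  u_{12} = 35,  u_{13} = 17,  u_{14} = 3,  u_{15} = 33,  u_{16} = 41,  u_{17} = 37,  u_{18} = 39,  u_{19} = 15,  u_{20} = 27,  u_{21} = 21,  u_{22} = 1.
The sequence repeats with period 22.
The value 33 first appears (with j ≥ 1) at u_{15}.

15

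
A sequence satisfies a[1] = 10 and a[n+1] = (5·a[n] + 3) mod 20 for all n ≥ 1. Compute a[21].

Listing terms: a[1] = 10, a[2] = 13, a[3] = 8, a[4] = 3, a[5] = 18, a[6] = 13.
Since a[6] = a[2] = 13, the sequence is eventually periodic: after a pre-period of length 1 it cycles with period 4.
For n ≥ 2, a[n] depends only on (n - 2) mod 4. (21 - 2) mod 4 = 3, so a[21] = a[5] = 18.

18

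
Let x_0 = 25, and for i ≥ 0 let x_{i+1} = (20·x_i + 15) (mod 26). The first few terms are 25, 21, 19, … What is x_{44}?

15

Computing terms: x_0 = 25; x_1 = 21; x_2 = 19; x_3 = 5; x_4 = 11; x_5 = 1; x_6 = 9; x_7 = 13; x_8 = 15; x_9 = 3; x_{10} = 23; x_{11} = 7; x_{12} = 25.
The sequence repeats with period 12.
(44 - 0) mod 12 = 8, so x_{44} = x_8 = 15.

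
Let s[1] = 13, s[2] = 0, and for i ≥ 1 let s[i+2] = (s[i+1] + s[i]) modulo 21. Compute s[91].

We have s[1] = 13; s[2] = 0; s[3] = 13; s[4] = 13; s[5] = 5; s[6] = 18; s[7] = 2; s[8] = 20; s[9] = 1; s[10] = 0; s[11] = 1; s[12] = 1; s[13] = 2; s[14] = 3; s[15] = 5; s[16] = 8; s[17] = 13; s[18] = 0.
Since (s[17], s[18]) = (s[1], s[2]) = (13, 0) (two consecutive terms determine the rest), the sequence is periodic with period 16.
(91 - 1) mod 16 = 10, so s[91] = s[11] = 1.

1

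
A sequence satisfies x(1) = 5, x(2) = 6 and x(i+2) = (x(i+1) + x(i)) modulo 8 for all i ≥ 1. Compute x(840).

1

Computing terms: x(1) = 5; x(2) = 6; x(3) = 3; x(4) = 1; x(5) = 4; x(6) = 5; x(7) = 1; x(8) = 6; x(9) = 7; x(10) = 5; x(11) = 4; x(12) = 1; x(13) = 5; x(14) = 6.
The sequence repeats with period 12.
(840 - 1) mod 12 = 11, so x(840) = x(12) = 1.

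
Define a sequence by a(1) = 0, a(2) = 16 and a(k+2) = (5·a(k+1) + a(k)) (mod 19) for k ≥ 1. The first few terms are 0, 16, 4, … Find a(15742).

3

Listing terms: a(1) = 0, a(2) = 16, a(3) = 4, a(4) = 17, a(5) = 13, a(6) = 6, a(7) = 5, a(8) = 12, a(9) = 8, a(10) = 14, a(11) = 2, a(12) = 5, a(13) = 8, a(14) = 7, a(15) = 5, a(16) = 13, a(17) = 13, a(18) = 2, a(19) = 4, a(20) = 3, a(21) = 0, a(22) = 3, a(23) = 15, a(24) = 2, a(25) = 6, a(26) = 13, a(27) = 14, a(28) = 7, a(29) = 11, a(30) = 5, a(31) = 17, a(32) = 14, a(33) = 11, a(34) = 12, a(35) = 14, a(36) = 6, a(37) = 6, a(38) = 17, a(39) = 15, a(40) = 16, a(41) = 0, a(42) = 16.
The sequence repeats with period 40.
So a(15742) = a(1 + ((15742-1) mod 40)) = a(22) = 3.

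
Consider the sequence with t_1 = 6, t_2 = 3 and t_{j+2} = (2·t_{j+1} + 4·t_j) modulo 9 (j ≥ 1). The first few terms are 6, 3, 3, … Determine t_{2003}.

3

We have t_1 = 6, t_2 = 3, t_3 = 3, t_4 = 0, t_5 = 3, t_6 = 6, t_7 = 6, t_8 = 0, t_9 = 6, t_{10} = 3.
The sequence repeats with period 8.
(2003 - 1) mod 8 = 2, so t_{2003} = t_3 = 3.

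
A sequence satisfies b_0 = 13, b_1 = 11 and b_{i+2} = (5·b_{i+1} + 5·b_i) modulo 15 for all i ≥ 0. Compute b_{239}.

b_0 = 13; b_1 = 11; b_2 = 0; b_3 = 10; b_4 = 5; b_5 = 0; b_6 = 10.
Since (b_5, b_6) = (b_2, b_3) = (0, 10) (two consecutive terms determine the rest), the sequence is eventually periodic: after a pre-period of length 2 it cycles with period 3.
For i ≥ 2, b_i depends only on (i - 2) mod 3. (239 - 2) mod 3 = 0, so b_{239} = b_2 = 0.

0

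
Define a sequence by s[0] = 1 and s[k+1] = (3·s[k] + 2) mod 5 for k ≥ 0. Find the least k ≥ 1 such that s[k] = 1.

4

Listing terms: s[0] = 1; s[1] = 0; s[2] = 2; s[3] = 3; s[4] = 1.
Since s[4] = s[0] = 1, the sequence is periodic with period 4.
The value 1 next appears (with k ≥ 1) at s[4].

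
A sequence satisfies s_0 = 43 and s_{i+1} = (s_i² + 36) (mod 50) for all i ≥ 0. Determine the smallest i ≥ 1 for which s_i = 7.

Listing terms: s_0 = 43,  s_1 = 35,  s_2 = 11,  s_3 = 7,  s_4 = 35.
Since s_4 = s_1 = 35, the sequence is eventually periodic: after a pre-period of length 1 it cycles with period 3.
The value 7 first appears (with i ≥ 1) at s_3.

3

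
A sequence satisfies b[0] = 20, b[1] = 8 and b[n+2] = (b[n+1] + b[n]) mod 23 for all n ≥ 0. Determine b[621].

2

b[0] = 20; b[1] = 8; b[2] = 5; b[3] = 13; b[4] = 18; b[5] = 8; b[6] = 3; b[7] = 11; b[8] = 14; b[9] = 2; b[10] = 16; b[11] = 18; b[12] = 11; b[13] = 6; b[14] = 17; b[15] = 0; b[16] = 17; b[17] = 17; b[18] = 11; b[19] = 5; b[20] = 16; b[21] = 21; b[22] = 14; b[23] = 12; b[24] = 3; b[25] = 15; b[26] = 18; b[27] = 10; b[28] = 5; b[29] = 15; b[30] = 20; b[31] = 12; b[32] = 9; b[33] = 21; b[34] = 7; b[35] = 5; b[36] = 12; b[37] = 17; b[38] = 6; b[39] = 0; b[40] = 6; b[41] = 6; b[42] = 12; b[43] = 18; b[44] = 7; b[45] = 2; b[46] = 9; b[47] = 11; b[48] = 20; b[49] = 8.
The sequence repeats with period 48.
(621 - 0) mod 48 = 45, so b[621] = b[45] = 2.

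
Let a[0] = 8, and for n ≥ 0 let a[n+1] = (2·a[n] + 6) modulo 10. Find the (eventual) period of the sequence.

a[0] = 8, a[1] = 2, a[2] = 0, a[3] = 6, a[4] = 8.
The sequence repeats with period 4.

4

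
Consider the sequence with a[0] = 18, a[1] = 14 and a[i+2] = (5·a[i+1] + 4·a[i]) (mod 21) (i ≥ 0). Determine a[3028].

9

Listing terms: a[0] = 18,  a[1] = 14,  a[2] = 16,  a[3] = 10,  a[4] = 9,  a[5] = 1,  a[6] = 20,  a[7] = 20,  a[8] = 12,  a[9] = 14,  a[10] = 13,  a[11] = 16,  a[12] = 6,  a[13] = 10,  a[14] = 11,  a[15] = 11,  a[16] = 15,  a[17] = 14,  a[18] = 4,  a[19] = 13,  a[20] = 18,  a[21] = 16,  a[22] = 5,  a[23] = 5,  a[24] = 3,  a[25] = 14,  a[26] = 19,  a[27] = 4,  a[28] = 12,  a[29] = 13,  a[30] = 8,  a[31] = 8,  a[32] = 9,  a[33] = 14,  a[34] = 1,  a[35] = 19,  a[36] = 15,  a[37] = 4,  a[38] = 17,  a[39] = 17,  a[40] = 6,  a[41] = 14,  a[42] = 10,  a[43] = 1,  a[44] = 3,  a[45] = 19,  a[46] = 2,  a[47] = 2,  a[48] = 18,  a[49] = 14.
The sequence repeats with period 48.
So a[3028] = a[0 + ((3028-0) mod 48)] = a[4] = 9.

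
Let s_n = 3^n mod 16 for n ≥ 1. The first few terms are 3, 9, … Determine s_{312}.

We have s_1 = 3, s_2 = 9, s_3 = 11, s_4 = 1, s_5 = 3.
Since s_5 = s_1 = 3, the sequence is periodic with period 4.
So s_{312} = s_{1 + ((312-1) mod 4)} = s_4 = 1.

1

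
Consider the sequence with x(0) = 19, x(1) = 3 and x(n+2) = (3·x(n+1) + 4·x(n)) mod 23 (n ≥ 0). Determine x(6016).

x(0) = 19,  x(1) = 3,  x(2) = 16,  x(3) = 14,  x(4) = 14,  x(5) = 6,  x(6) = 5,  x(7) = 16,  x(8) = 22,  x(9) = 15,  x(10) = 18,  x(11) = 22,  x(12) = 0,  x(13) = 19,  x(14) = 11,  x(15) = 17,  x(16) = 3,  x(17) = 8,  x(18) = 13,  x(19) = 2,  x(20) = 12,  x(21) = 21,  x(22) = 19,  x(23) = 3.
The sequence repeats with period 22.
So x(6016) = x(0 + ((6016-0) mod 22)) = x(10) = 18.

18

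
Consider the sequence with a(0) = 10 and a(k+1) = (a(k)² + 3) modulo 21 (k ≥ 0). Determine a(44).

7

a(0) = 10,  a(1) = 19,  a(2) = 7,  a(3) = 10.
Since a(3) = a(0) = 10, the sequence is periodic with period 3.
So a(44) = a(0 + ((44-0) mod 3)) = a(2) = 7.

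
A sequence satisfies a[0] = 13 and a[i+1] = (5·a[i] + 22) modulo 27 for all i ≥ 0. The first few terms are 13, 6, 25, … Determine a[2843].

9

We have a[0] = 13; a[1] = 6; a[2] = 25; a[3] = 12; a[4] = 1; a[5] = 0; a[6] = 22; a[7] = 24; a[8] = 7; a[9] = 3; a[10] = 10; a[11] = 18; a[12] = 4; a[13] = 15; a[14] = 16; a[15] = 21; a[16] = 19; a[17] = 9; a[18] = 13.
The sequence repeats with period 18.
(2843 - 0) mod 18 = 17, so a[2843] = a[17] = 9.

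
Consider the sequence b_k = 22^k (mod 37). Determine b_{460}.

16

b_1 = 22, b_2 = 3, b_3 = 29, b_4 = 9, b_5 = 13, b_6 = 27, b_7 = 2, b_8 = 7, b_9 = 6, b_{10} = 21, b_{11} = 18, b_{12} = 26, b_{13} = 17, b_{14} = 4, b_{15} = 14, b_{16} = 12, b_{17} = 5, b_{18} = 36, b_{19} = 15, b_{20} = 34, b_{21} = 8, b_{22} = 28, b_{23} = 24, b_{24} = 10, b_{25} = 35, b_{26} = 30, b_{27} = 31, b_{28} = 16, b_{29} = 19, b_{30} = 11, b_{31} = 20, b_{32} = 33, b_{33} = 23, b_{34} = 25, b_{35} = 32, b_{36} = 1, b_{37} = 22.
The sequence repeats with period 36.
So b_{460} = b_{1 + ((460-1) mod 36)} = b_{28} = 16.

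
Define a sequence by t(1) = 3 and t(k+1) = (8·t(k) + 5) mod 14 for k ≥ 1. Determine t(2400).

7

We have t(1) = 3; t(2) = 1; t(3) = 13; t(4) = 11; t(5) = 9; t(6) = 7; t(7) = 5; t(8) = 3.
The sequence repeats with period 7.
(2400 - 1) mod 7 = 5, so t(2400) = t(6) = 7.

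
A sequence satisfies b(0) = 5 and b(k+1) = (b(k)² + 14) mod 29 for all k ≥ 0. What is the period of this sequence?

3

Listing terms: b(0) = 5, b(1) = 10, b(2) = 27, b(3) = 18, b(4) = 19, b(5) = 27.
Since b(5) = b(2) = 27, the sequence is eventually periodic: after a pre-period of length 2 it cycles with period 3.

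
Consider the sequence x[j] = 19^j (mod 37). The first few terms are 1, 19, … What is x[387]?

We have x[0] = 1,  x[1] = 19,  x[2] = 28,  x[3] = 14,  x[4] = 7,  x[5] = 22,  x[6] = 11,  x[7] = 24,  x[8] = 12,  x[9] = 6,  x[10] = 3,  x[11] = 20,  x[12] = 10,  x[13] = 5,  x[14] = 21,  x[15] = 29,  x[16] = 33,  x[17] = 35,  x[18] = 36,  x[19] = 18,  x[20] = 9,  x[21] = 23,  x[22] = 30,  x[23] = 15,  x[24] = 26,  x[25] = 13,  x[26] = 25,  x[27] = 31,  x[28] = 34,  x[29] = 17,  x[30] = 27,  x[31] = 32,  x[32] = 16,  x[33] = 8,  x[34] = 4,  x[35] = 2,  x[36] = 1.
The sequence repeats with period 36.
(387 - 0) mod 36 = 27, so x[387] = x[27] = 31.

31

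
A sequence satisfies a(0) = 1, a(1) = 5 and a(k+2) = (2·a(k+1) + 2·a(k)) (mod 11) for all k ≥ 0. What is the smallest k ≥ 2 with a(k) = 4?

4

Computing terms: a(0) = 1,  a(1) = 5,  a(2) = 1,  a(3) = 1,  a(4) = 4,  a(5) = 10,  a(6) = 6,  a(7) = 10,  a(8) = 10,  a(9) = 7,  a(10) = 1,  a(11) = 5.
The sequence repeats with period 10.
The value 4 first appears (with k ≥ 2) at a(4).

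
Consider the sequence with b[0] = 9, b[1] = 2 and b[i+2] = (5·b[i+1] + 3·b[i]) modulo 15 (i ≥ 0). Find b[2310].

Listing terms: b[0] = 9,  b[1] = 2,  b[2] = 7,  b[3] = 11,  b[4] = 1,  b[5] = 8,  b[6] = 13,  b[7] = 14,  b[8] = 4,  b[9] = 2,  b[10] = 7.
Since (b[9], b[10]) = (b[1], b[2]) = (2, 7) (two consecutive terms determine the rest), the sequence is eventually periodic: after a pre-period of length 1 it cycles with period 8.
For i ≥ 1, b[i] depends only on (i - 1) mod 8. (2310 - 1) mod 8 = 5, so b[2310] = b[6] = 13.

13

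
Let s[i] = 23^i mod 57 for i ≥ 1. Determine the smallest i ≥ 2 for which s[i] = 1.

Listing terms: s[1] = 23, s[2] = 16, s[3] = 26, s[4] = 28, s[5] = 17, s[6] = 49, s[7] = 44, s[8] = 43, s[9] = 20, s[10] = 4, s[11] = 35, s[12] = 7, s[13] = 47, s[14] = 55, s[15] = 11, s[16] = 25, s[17] = 5, s[18] = 1, s[19] = 23.
Since s[19] = s[1] = 23, the sequence is periodic with period 18.
The value 1 first appears (with i ≥ 2) at s[18].

18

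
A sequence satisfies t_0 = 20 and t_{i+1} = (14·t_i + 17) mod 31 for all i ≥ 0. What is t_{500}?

Listing terms: t_0 = 20; t_1 = 18; t_2 = 21; t_3 = 1; t_4 = 0; t_5 = 17; t_6 = 7; t_7 = 22; t_8 = 15; t_9 = 10; t_{10} = 2; t_{11} = 14; t_{12} = 27; t_{13} = 23; t_{14} = 29; t_{15} = 20.
The sequence repeats with period 15.
So t_{500} = t_{0 + ((500-0) mod 15)} = t_5 = 17.

17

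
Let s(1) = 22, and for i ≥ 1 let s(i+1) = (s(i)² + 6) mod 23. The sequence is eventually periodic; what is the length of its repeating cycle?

s(1) = 22; s(2) = 7; s(3) = 9; s(4) = 18; s(5) = 8; s(6) = 1; s(7) = 7.
Since s(7) = s(2) = 7, the sequence is eventually periodic: after a pre-period of length 1 it cycles with period 5.

5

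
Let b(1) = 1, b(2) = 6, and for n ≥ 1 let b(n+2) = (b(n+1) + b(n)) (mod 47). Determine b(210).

41

Listing terms: b(1) = 1; b(2) = 6; b(3) = 7; b(4) = 13; b(5) = 20; b(6) = 33; b(7) = 6; b(8) = 39; b(9) = 45; b(10) = 37; b(11) = 35; b(12) = 25; b(13) = 13; b(14) = 38; b(15) = 4; b(16) = 42; b(17) = 46; b(18) = 41; b(19) = 40; b(20) = 34; b(21) = 27; b(22) = 14; b(23) = 41; b(24) = 8; b(25) = 2; b(26) = 10; b(27) = 12; b(28) = 22; b(29) = 34; b(30) = 9; b(31) = 43; b(32) = 5; b(33) = 1; b(34) = 6.
The sequence repeats with period 32.
So b(210) = b(1 + ((210-1) mod 32)) = b(18) = 41.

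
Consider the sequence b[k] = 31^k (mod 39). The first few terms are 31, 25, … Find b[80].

Computing terms: b[1] = 31; b[2] = 25; b[3] = 34; b[4] = 1; b[5] = 31.
Since b[5] = b[1] = 31, the sequence is periodic with period 4.
So b[80] = b[1 + ((80-1) mod 4)] = b[4] = 1.

1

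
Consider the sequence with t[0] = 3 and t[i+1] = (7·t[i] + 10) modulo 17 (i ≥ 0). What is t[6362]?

2

Computing terms: t[0] = 3, t[1] = 14, t[2] = 6, t[3] = 1, t[4] = 0, t[5] = 10, t[6] = 12, t[7] = 9, t[8] = 5, t[9] = 11, t[10] = 2, t[11] = 7, t[12] = 8, t[13] = 15, t[14] = 13, t[15] = 16, t[16] = 3.
The sequence repeats with period 16.
(6362 - 0) mod 16 = 10, so t[6362] = t[10] = 2.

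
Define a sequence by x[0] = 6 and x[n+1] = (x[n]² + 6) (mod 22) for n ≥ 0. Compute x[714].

Computing terms: x[0] = 6; x[1] = 20; x[2] = 10; x[3] = 18; x[4] = 0; x[5] = 6.
The sequence repeats with period 5.
So x[714] = x[0 + ((714-0) mod 5)] = x[4] = 0.

0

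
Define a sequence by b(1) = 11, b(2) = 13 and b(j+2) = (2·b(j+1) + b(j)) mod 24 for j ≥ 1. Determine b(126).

5

Listing terms: b(1) = 11,  b(2) = 13,  b(3) = 13,  b(4) = 15,  b(5) = 19,  b(6) = 5,  b(7) = 5,  b(8) = 15,  b(9) = 11,  b(10) = 13.
Since (b(9), b(10)) = (b(1), b(2)) = (11, 13) (two consecutive terms determine the rest), the sequence is periodic with period 8.
(126 - 1) mod 8 = 5, so b(126) = b(6) = 5.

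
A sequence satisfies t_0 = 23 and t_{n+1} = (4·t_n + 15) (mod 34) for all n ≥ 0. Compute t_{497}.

5

t_0 = 23, t_1 = 5, t_2 = 1, t_3 = 19, t_4 = 23.
The sequence repeats with period 4.
So t_{497} = t_{0 + ((497-0) mod 4)} = t_1 = 5.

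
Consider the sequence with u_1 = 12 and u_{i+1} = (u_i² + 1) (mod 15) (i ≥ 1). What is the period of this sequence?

3

We have u_1 = 12,  u_2 = 10,  u_3 = 11,  u_4 = 2,  u_5 = 5,  u_6 = 11.
Since u_6 = u_3 = 11, the sequence is eventually periodic: after a pre-period of length 2 it cycles with period 3.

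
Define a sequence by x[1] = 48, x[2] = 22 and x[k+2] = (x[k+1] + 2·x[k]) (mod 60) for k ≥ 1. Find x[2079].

58

x[1] = 48,  x[2] = 22,  x[3] = 58,  x[4] = 42,  x[5] = 38,  x[6] = 2,  x[7] = 18,  x[8] = 22,  x[9] = 58.
Since (x[8], x[9]) = (x[2], x[3]) = (22, 58) (two consecutive terms determine the rest), the sequence is eventually periodic: after a pre-period of length 1 it cycles with period 6.
For k ≥ 2, x[k] depends only on (k - 2) mod 6. (2079 - 2) mod 6 = 1, so x[2079] = x[3] = 58.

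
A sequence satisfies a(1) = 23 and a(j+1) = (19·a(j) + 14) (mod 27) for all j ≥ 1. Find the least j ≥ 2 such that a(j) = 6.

a(1) = 23,  a(2) = 19,  a(3) = 24,  a(4) = 11,  a(5) = 7,  a(6) = 12,  a(7) = 26,  a(8) = 22,  a(9) = 0,  a(10) = 14,  a(11) = 10,  a(12) = 15,  a(13) = 2,  a(14) = 25,  a(15) = 3,  a(16) = 17,  a(17) = 13,  a(18) = 18,  a(19) = 5,  a(20) = 1,  a(21) = 6,  a(22) = 20,  a(23) = 16,  a(24) = 21,  a(25) = 8,  a(26) = 4,  a(27) = 9,  a(28) = 23.
Since a(28) = a(1) = 23, the sequence is periodic with period 27.
The value 6 first appears (with j ≥ 2) at a(21).

21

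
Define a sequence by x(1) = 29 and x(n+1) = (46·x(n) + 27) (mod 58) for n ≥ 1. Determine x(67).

x(1) = 29; x(2) = 27; x(3) = 51; x(4) = 53; x(5) = 29.
Since x(5) = x(1) = 29, the sequence is periodic with period 4.
So x(67) = x(1 + ((67-1) mod 4)) = x(3) = 51.

51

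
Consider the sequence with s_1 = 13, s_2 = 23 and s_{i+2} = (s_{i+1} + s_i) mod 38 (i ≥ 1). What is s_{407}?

Listing terms: s_1 = 13, s_2 = 23, s_3 = 36, s_4 = 21, s_5 = 19, s_6 = 2, s_7 = 21, s_8 = 23, s_9 = 6, s_{10} = 29, s_{11} = 35, s_{12} = 26, s_{13} = 23, s_{14} = 11, s_{15} = 34, s_{16} = 7, s_{17} = 3, s_{18} = 10, s_{19} = 13, s_{20} = 23.
Since (s_{19}, s_{20}) = (s_1, s_2) = (13, 23) (two consecutive terms determine the rest), the sequence is periodic with period 18.
So s_{407} = s_{1 + ((407-1) mod 18)} = s_{11} = 35.

35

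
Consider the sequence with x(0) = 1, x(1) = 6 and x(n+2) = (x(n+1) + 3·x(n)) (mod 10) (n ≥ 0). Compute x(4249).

6

We have x(0) = 1, x(1) = 6, x(2) = 9, x(3) = 7, x(4) = 4, x(5) = 5, x(6) = 7, x(7) = 2, x(8) = 3, x(9) = 9, x(10) = 8, x(11) = 5, x(12) = 9, x(13) = 4, x(14) = 1, x(15) = 3, x(16) = 6, x(17) = 5, x(18) = 3, x(19) = 8, x(20) = 7, x(21) = 1, x(22) = 2, x(23) = 5, x(24) = 1, x(25) = 6.
The sequence repeats with period 24.
(4249 - 0) mod 24 = 1, so x(4249) = x(1) = 6.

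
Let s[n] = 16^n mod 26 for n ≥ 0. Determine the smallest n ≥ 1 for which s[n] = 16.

s[0] = 1, s[1] = 16, s[2] = 22, s[3] = 14, s[4] = 16.
Since s[4] = s[1] = 16, the sequence is eventually periodic: after a pre-period of length 1 it cycles with period 3.
The value 16 first appears (with n ≥ 1) at s[1].

1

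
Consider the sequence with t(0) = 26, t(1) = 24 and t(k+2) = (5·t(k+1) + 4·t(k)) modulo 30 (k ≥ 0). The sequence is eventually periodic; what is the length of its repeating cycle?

8

Listing terms: t(0) = 26, t(1) = 24, t(2) = 14, t(3) = 16, t(4) = 16, t(5) = 24, t(6) = 4, t(7) = 26, t(8) = 26, t(9) = 24.
The sequence repeats with period 8.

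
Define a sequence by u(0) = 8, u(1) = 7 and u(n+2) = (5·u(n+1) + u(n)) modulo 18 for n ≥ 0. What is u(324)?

10

Listing terms: u(0) = 8,  u(1) = 7,  u(2) = 7,  u(3) = 6,  u(4) = 1,  u(5) = 11,  u(6) = 2,  u(7) = 3,  u(8) = 17,  u(9) = 16,  u(10) = 7,  u(11) = 15,  u(12) = 10,  u(13) = 11,  u(14) = 11,  u(15) = 12,  u(16) = 17,  u(17) = 7,  u(18) = 16,  u(19) = 15,  u(20) = 1,  u(21) = 2,  u(22) = 11,  u(23) = 3,  u(24) = 8,  u(25) = 7.
Since (u(24), u(25)) = (u(0), u(1)) = (8, 7) (two consecutive terms determine the rest), the sequence is periodic with period 24.
So u(324) = u(0 + ((324-0) mod 24)) = u(12) = 10.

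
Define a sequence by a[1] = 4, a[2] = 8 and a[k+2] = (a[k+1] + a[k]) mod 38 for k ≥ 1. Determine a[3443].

Computing terms: a[1] = 4,  a[2] = 8,  a[3] = 12,  a[4] = 20,  a[5] = 32,  a[6] = 14,  a[7] = 8,  a[8] = 22,  a[9] = 30,  a[10] = 14,  a[11] = 6,  a[12] = 20,  a[13] = 26,  a[14] = 8,  a[15] = 34,  a[16] = 4,  a[17] = 0,  a[18] = 4,  a[19] = 4,  a[20] = 8.
The sequence repeats with period 18.
(3443 - 1) mod 18 = 4, so a[3443] = a[5] = 32.

32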